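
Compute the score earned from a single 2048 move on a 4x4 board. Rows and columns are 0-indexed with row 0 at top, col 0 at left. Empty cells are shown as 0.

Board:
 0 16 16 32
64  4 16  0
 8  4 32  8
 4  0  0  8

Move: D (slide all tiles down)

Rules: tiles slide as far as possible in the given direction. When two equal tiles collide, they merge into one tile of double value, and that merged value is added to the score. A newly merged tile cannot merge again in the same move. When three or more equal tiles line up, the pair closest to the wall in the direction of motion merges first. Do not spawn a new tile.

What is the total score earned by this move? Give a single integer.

Answer: 56

Derivation:
Slide down:
col 0: [0, 64, 8, 4] -> [0, 64, 8, 4]  score +0 (running 0)
col 1: [16, 4, 4, 0] -> [0, 0, 16, 8]  score +8 (running 8)
col 2: [16, 16, 32, 0] -> [0, 0, 32, 32]  score +32 (running 40)
col 3: [32, 0, 8, 8] -> [0, 0, 32, 16]  score +16 (running 56)
Board after move:
 0  0  0  0
64  0  0  0
 8 16 32 32
 4  8 32 16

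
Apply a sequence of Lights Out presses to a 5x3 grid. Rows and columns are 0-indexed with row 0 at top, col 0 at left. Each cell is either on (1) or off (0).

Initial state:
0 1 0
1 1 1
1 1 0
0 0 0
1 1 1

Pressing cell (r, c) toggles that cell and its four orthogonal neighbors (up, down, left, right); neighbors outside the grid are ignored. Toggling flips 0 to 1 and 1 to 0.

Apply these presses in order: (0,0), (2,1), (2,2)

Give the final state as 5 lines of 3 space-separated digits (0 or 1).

After press 1 at (0,0):
1 0 0
0 1 1
1 1 0
0 0 0
1 1 1

After press 2 at (2,1):
1 0 0
0 0 1
0 0 1
0 1 0
1 1 1

After press 3 at (2,2):
1 0 0
0 0 0
0 1 0
0 1 1
1 1 1

Answer: 1 0 0
0 0 0
0 1 0
0 1 1
1 1 1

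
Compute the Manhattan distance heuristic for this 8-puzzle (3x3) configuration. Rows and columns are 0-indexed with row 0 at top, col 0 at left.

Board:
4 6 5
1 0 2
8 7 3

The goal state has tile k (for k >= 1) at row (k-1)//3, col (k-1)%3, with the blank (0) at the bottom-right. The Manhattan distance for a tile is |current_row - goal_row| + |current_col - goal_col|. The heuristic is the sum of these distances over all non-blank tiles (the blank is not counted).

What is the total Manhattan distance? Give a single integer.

Answer: 12

Derivation:
Tile 4: (0,0)->(1,0) = 1
Tile 6: (0,1)->(1,2) = 2
Tile 5: (0,2)->(1,1) = 2
Tile 1: (1,0)->(0,0) = 1
Tile 2: (1,2)->(0,1) = 2
Tile 8: (2,0)->(2,1) = 1
Tile 7: (2,1)->(2,0) = 1
Tile 3: (2,2)->(0,2) = 2
Sum: 1 + 2 + 2 + 1 + 2 + 1 + 1 + 2 = 12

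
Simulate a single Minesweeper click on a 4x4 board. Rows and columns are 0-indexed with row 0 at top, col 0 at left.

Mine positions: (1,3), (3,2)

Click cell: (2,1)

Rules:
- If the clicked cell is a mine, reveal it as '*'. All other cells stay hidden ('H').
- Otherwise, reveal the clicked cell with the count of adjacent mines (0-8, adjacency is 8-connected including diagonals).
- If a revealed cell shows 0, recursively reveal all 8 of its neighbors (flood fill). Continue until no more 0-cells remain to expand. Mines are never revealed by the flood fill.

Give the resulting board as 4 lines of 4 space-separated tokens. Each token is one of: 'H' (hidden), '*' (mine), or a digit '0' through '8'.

H H H H
H H H H
H 1 H H
H H H H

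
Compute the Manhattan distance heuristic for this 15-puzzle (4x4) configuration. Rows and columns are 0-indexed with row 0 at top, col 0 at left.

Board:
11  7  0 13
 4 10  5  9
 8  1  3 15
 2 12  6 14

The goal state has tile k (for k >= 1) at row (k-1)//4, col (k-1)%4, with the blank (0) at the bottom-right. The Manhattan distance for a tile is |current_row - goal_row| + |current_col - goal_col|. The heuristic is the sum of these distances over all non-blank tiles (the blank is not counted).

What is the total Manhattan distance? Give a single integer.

Answer: 46

Derivation:
Tile 11: (0,0)->(2,2) = 4
Tile 7: (0,1)->(1,2) = 2
Tile 13: (0,3)->(3,0) = 6
Tile 4: (1,0)->(0,3) = 4
Tile 10: (1,1)->(2,1) = 1
Tile 5: (1,2)->(1,0) = 2
Tile 9: (1,3)->(2,0) = 4
Tile 8: (2,0)->(1,3) = 4
Tile 1: (2,1)->(0,0) = 3
Tile 3: (2,2)->(0,2) = 2
Tile 15: (2,3)->(3,2) = 2
Tile 2: (3,0)->(0,1) = 4
Tile 12: (3,1)->(2,3) = 3
Tile 6: (3,2)->(1,1) = 3
Tile 14: (3,3)->(3,1) = 2
Sum: 4 + 2 + 6 + 4 + 1 + 2 + 4 + 4 + 3 + 2 + 2 + 4 + 3 + 3 + 2 = 46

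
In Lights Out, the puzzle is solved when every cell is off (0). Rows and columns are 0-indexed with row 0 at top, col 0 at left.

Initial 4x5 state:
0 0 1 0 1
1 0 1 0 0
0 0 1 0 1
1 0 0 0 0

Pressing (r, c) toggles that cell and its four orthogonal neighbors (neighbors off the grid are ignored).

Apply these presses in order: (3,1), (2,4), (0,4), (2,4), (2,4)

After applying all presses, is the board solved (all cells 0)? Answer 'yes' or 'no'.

After press 1 at (3,1):
0 0 1 0 1
1 0 1 0 0
0 1 1 0 1
0 1 1 0 0

After press 2 at (2,4):
0 0 1 0 1
1 0 1 0 1
0 1 1 1 0
0 1 1 0 1

After press 3 at (0,4):
0 0 1 1 0
1 0 1 0 0
0 1 1 1 0
0 1 1 0 1

After press 4 at (2,4):
0 0 1 1 0
1 0 1 0 1
0 1 1 0 1
0 1 1 0 0

After press 5 at (2,4):
0 0 1 1 0
1 0 1 0 0
0 1 1 1 0
0 1 1 0 1

Lights still on: 10

Answer: no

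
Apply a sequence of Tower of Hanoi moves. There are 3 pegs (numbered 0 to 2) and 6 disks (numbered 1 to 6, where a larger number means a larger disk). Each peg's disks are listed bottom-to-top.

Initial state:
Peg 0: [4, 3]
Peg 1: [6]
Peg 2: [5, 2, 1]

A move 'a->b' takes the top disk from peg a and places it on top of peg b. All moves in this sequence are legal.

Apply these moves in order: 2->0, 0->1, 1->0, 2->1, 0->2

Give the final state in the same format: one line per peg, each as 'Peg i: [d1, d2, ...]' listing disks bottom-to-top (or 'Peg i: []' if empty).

After move 1 (2->0):
Peg 0: [4, 3, 1]
Peg 1: [6]
Peg 2: [5, 2]

After move 2 (0->1):
Peg 0: [4, 3]
Peg 1: [6, 1]
Peg 2: [5, 2]

After move 3 (1->0):
Peg 0: [4, 3, 1]
Peg 1: [6]
Peg 2: [5, 2]

After move 4 (2->1):
Peg 0: [4, 3, 1]
Peg 1: [6, 2]
Peg 2: [5]

After move 5 (0->2):
Peg 0: [4, 3]
Peg 1: [6, 2]
Peg 2: [5, 1]

Answer: Peg 0: [4, 3]
Peg 1: [6, 2]
Peg 2: [5, 1]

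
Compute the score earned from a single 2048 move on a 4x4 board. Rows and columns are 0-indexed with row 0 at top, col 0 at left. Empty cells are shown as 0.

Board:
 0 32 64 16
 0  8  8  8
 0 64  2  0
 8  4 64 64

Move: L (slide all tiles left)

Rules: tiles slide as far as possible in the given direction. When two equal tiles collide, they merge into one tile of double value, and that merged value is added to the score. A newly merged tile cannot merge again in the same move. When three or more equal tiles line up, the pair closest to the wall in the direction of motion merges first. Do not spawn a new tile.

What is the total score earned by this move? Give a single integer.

Slide left:
row 0: [0, 32, 64, 16] -> [32, 64, 16, 0]  score +0 (running 0)
row 1: [0, 8, 8, 8] -> [16, 8, 0, 0]  score +16 (running 16)
row 2: [0, 64, 2, 0] -> [64, 2, 0, 0]  score +0 (running 16)
row 3: [8, 4, 64, 64] -> [8, 4, 128, 0]  score +128 (running 144)
Board after move:
 32  64  16   0
 16   8   0   0
 64   2   0   0
  8   4 128   0

Answer: 144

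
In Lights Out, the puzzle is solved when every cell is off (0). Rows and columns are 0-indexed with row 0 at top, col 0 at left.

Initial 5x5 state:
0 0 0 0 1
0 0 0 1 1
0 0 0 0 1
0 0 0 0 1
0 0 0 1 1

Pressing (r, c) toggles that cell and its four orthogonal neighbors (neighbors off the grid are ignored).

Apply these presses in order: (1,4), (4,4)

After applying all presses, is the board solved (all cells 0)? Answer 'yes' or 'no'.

After press 1 at (1,4):
0 0 0 0 0
0 0 0 0 0
0 0 0 0 0
0 0 0 0 1
0 0 0 1 1

After press 2 at (4,4):
0 0 0 0 0
0 0 0 0 0
0 0 0 0 0
0 0 0 0 0
0 0 0 0 0

Lights still on: 0

Answer: yes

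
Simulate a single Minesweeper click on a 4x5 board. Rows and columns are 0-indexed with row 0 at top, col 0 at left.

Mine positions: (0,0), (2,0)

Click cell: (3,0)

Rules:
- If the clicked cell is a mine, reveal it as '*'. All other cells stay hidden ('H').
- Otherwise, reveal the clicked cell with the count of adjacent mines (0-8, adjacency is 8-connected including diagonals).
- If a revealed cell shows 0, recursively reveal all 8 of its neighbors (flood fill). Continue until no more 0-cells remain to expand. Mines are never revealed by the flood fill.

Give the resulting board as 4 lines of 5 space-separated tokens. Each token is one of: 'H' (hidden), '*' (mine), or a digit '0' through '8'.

H H H H H
H H H H H
H H H H H
1 H H H H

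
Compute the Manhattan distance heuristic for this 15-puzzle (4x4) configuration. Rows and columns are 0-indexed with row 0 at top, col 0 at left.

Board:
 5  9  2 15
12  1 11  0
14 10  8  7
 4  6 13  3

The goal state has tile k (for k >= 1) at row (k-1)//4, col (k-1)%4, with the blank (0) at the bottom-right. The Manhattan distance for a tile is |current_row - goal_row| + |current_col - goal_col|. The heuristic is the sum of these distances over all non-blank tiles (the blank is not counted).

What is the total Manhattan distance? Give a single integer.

Answer: 36

Derivation:
Tile 5: at (0,0), goal (1,0), distance |0-1|+|0-0| = 1
Tile 9: at (0,1), goal (2,0), distance |0-2|+|1-0| = 3
Tile 2: at (0,2), goal (0,1), distance |0-0|+|2-1| = 1
Tile 15: at (0,3), goal (3,2), distance |0-3|+|3-2| = 4
Tile 12: at (1,0), goal (2,3), distance |1-2|+|0-3| = 4
Tile 1: at (1,1), goal (0,0), distance |1-0|+|1-0| = 2
Tile 11: at (1,2), goal (2,2), distance |1-2|+|2-2| = 1
Tile 14: at (2,0), goal (3,1), distance |2-3|+|0-1| = 2
Tile 10: at (2,1), goal (2,1), distance |2-2|+|1-1| = 0
Tile 8: at (2,2), goal (1,3), distance |2-1|+|2-3| = 2
Tile 7: at (2,3), goal (1,2), distance |2-1|+|3-2| = 2
Tile 4: at (3,0), goal (0,3), distance |3-0|+|0-3| = 6
Tile 6: at (3,1), goal (1,1), distance |3-1|+|1-1| = 2
Tile 13: at (3,2), goal (3,0), distance |3-3|+|2-0| = 2
Tile 3: at (3,3), goal (0,2), distance |3-0|+|3-2| = 4
Sum: 1 + 3 + 1 + 4 + 4 + 2 + 1 + 2 + 0 + 2 + 2 + 6 + 2 + 2 + 4 = 36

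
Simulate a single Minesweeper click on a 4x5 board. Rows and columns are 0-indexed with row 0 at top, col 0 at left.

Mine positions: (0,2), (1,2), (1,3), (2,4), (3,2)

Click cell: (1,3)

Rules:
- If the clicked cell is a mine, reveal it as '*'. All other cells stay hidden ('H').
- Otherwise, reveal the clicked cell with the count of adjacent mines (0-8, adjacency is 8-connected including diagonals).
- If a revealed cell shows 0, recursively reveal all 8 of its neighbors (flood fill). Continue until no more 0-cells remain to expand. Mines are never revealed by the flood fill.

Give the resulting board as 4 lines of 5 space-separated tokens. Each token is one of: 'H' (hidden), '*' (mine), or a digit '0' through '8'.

H H H H H
H H H * H
H H H H H
H H H H H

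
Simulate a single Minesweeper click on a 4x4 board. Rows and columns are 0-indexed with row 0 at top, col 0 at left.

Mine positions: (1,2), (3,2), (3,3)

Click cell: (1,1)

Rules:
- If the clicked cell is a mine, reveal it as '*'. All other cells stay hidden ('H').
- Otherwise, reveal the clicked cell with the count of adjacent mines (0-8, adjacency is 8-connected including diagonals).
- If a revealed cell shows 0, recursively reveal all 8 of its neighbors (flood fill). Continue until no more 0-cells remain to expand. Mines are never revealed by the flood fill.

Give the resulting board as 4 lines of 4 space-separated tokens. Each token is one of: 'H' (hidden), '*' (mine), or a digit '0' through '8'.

H H H H
H 1 H H
H H H H
H H H H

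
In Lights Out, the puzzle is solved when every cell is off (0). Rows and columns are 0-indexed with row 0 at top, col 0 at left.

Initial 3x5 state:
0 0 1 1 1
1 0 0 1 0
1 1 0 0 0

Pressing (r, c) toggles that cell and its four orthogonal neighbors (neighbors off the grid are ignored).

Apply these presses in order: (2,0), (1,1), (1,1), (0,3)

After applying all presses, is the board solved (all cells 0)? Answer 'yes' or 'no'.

After press 1 at (2,0):
0 0 1 1 1
0 0 0 1 0
0 0 0 0 0

After press 2 at (1,1):
0 1 1 1 1
1 1 1 1 0
0 1 0 0 0

After press 3 at (1,1):
0 0 1 1 1
0 0 0 1 0
0 0 0 0 0

After press 4 at (0,3):
0 0 0 0 0
0 0 0 0 0
0 0 0 0 0

Lights still on: 0

Answer: yes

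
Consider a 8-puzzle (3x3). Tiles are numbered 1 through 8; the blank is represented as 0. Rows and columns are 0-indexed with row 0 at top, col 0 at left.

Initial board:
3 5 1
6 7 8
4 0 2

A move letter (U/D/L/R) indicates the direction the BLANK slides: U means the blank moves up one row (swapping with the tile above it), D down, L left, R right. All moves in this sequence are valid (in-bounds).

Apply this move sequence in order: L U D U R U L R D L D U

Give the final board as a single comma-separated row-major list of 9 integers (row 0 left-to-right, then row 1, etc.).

Answer: 3, 5, 1, 0, 7, 8, 6, 4, 2

Derivation:
After move 1 (L):
3 5 1
6 7 8
0 4 2

After move 2 (U):
3 5 1
0 7 8
6 4 2

After move 3 (D):
3 5 1
6 7 8
0 4 2

After move 4 (U):
3 5 1
0 7 8
6 4 2

After move 5 (R):
3 5 1
7 0 8
6 4 2

After move 6 (U):
3 0 1
7 5 8
6 4 2

After move 7 (L):
0 3 1
7 5 8
6 4 2

After move 8 (R):
3 0 1
7 5 8
6 4 2

After move 9 (D):
3 5 1
7 0 8
6 4 2

After move 10 (L):
3 5 1
0 7 8
6 4 2

After move 11 (D):
3 5 1
6 7 8
0 4 2

After move 12 (U):
3 5 1
0 7 8
6 4 2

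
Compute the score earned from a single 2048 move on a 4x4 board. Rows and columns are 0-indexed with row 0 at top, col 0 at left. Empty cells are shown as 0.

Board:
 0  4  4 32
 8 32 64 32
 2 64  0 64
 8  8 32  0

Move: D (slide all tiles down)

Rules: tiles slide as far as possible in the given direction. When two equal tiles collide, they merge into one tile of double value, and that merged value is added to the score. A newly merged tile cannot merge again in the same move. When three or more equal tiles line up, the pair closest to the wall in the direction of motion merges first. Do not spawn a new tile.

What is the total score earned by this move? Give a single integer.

Slide down:
col 0: [0, 8, 2, 8] -> [0, 8, 2, 8]  score +0 (running 0)
col 1: [4, 32, 64, 8] -> [4, 32, 64, 8]  score +0 (running 0)
col 2: [4, 64, 0, 32] -> [0, 4, 64, 32]  score +0 (running 0)
col 3: [32, 32, 64, 0] -> [0, 0, 64, 64]  score +64 (running 64)
Board after move:
 0  4  0  0
 8 32  4  0
 2 64 64 64
 8  8 32 64

Answer: 64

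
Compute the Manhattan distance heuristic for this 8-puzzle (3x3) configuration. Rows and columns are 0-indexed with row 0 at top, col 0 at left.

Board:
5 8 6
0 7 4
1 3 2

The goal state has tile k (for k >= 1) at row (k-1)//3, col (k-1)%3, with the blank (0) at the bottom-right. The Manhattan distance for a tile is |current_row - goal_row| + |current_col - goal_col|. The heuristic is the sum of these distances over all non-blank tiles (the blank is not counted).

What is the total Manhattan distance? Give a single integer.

Tile 5: at (0,0), goal (1,1), distance |0-1|+|0-1| = 2
Tile 8: at (0,1), goal (2,1), distance |0-2|+|1-1| = 2
Tile 6: at (0,2), goal (1,2), distance |0-1|+|2-2| = 1
Tile 7: at (1,1), goal (2,0), distance |1-2|+|1-0| = 2
Tile 4: at (1,2), goal (1,0), distance |1-1|+|2-0| = 2
Tile 1: at (2,0), goal (0,0), distance |2-0|+|0-0| = 2
Tile 3: at (2,1), goal (0,2), distance |2-0|+|1-2| = 3
Tile 2: at (2,2), goal (0,1), distance |2-0|+|2-1| = 3
Sum: 2 + 2 + 1 + 2 + 2 + 2 + 3 + 3 = 17

Answer: 17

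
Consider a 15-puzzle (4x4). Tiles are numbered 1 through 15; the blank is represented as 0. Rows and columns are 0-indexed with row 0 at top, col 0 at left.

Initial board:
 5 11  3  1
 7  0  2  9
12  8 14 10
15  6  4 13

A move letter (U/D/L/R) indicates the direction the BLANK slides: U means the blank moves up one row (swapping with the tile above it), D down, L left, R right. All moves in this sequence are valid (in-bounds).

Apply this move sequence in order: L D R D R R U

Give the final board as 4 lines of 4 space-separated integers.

Answer:  5 11  3  1
12  7  2  9
 8  6 14  0
15  4 13 10

Derivation:
After move 1 (L):
 5 11  3  1
 0  7  2  9
12  8 14 10
15  6  4 13

After move 2 (D):
 5 11  3  1
12  7  2  9
 0  8 14 10
15  6  4 13

After move 3 (R):
 5 11  3  1
12  7  2  9
 8  0 14 10
15  6  4 13

After move 4 (D):
 5 11  3  1
12  7  2  9
 8  6 14 10
15  0  4 13

After move 5 (R):
 5 11  3  1
12  7  2  9
 8  6 14 10
15  4  0 13

After move 6 (R):
 5 11  3  1
12  7  2  9
 8  6 14 10
15  4 13  0

After move 7 (U):
 5 11  3  1
12  7  2  9
 8  6 14  0
15  4 13 10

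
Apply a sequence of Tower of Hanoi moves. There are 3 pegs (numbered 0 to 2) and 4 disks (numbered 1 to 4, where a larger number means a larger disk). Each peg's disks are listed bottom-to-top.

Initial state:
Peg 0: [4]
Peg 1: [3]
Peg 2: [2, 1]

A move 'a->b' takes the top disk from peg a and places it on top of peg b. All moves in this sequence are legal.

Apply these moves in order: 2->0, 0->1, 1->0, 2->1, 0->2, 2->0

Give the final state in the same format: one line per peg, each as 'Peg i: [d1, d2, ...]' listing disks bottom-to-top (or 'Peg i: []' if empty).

After move 1 (2->0):
Peg 0: [4, 1]
Peg 1: [3]
Peg 2: [2]

After move 2 (0->1):
Peg 0: [4]
Peg 1: [3, 1]
Peg 2: [2]

After move 3 (1->0):
Peg 0: [4, 1]
Peg 1: [3]
Peg 2: [2]

After move 4 (2->1):
Peg 0: [4, 1]
Peg 1: [3, 2]
Peg 2: []

After move 5 (0->2):
Peg 0: [4]
Peg 1: [3, 2]
Peg 2: [1]

After move 6 (2->0):
Peg 0: [4, 1]
Peg 1: [3, 2]
Peg 2: []

Answer: Peg 0: [4, 1]
Peg 1: [3, 2]
Peg 2: []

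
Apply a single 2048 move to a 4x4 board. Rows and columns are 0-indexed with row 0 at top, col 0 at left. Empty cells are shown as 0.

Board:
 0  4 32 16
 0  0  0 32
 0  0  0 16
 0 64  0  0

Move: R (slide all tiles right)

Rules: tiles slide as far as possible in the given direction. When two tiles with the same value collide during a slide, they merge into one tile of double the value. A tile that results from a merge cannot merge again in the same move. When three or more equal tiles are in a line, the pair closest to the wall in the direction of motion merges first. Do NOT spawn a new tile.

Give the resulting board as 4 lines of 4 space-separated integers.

Slide right:
row 0: [0, 4, 32, 16] -> [0, 4, 32, 16]
row 1: [0, 0, 0, 32] -> [0, 0, 0, 32]
row 2: [0, 0, 0, 16] -> [0, 0, 0, 16]
row 3: [0, 64, 0, 0] -> [0, 0, 0, 64]

Answer:  0  4 32 16
 0  0  0 32
 0  0  0 16
 0  0  0 64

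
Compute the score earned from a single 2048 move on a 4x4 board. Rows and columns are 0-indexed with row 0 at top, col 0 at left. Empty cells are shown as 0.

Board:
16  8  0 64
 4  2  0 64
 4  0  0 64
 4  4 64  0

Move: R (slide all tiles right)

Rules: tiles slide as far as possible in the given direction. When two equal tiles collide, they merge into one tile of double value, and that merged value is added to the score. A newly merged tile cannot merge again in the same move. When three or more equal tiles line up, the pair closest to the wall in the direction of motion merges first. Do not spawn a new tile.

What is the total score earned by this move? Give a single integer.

Slide right:
row 0: [16, 8, 0, 64] -> [0, 16, 8, 64]  score +0 (running 0)
row 1: [4, 2, 0, 64] -> [0, 4, 2, 64]  score +0 (running 0)
row 2: [4, 0, 0, 64] -> [0, 0, 4, 64]  score +0 (running 0)
row 3: [4, 4, 64, 0] -> [0, 0, 8, 64]  score +8 (running 8)
Board after move:
 0 16  8 64
 0  4  2 64
 0  0  4 64
 0  0  8 64

Answer: 8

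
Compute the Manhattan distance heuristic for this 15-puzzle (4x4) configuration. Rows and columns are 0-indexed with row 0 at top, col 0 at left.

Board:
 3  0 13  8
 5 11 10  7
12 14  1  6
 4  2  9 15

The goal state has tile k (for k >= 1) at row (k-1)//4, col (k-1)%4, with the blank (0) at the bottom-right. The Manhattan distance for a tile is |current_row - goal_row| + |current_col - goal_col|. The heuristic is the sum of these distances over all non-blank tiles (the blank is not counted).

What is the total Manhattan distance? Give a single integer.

Tile 3: at (0,0), goal (0,2), distance |0-0|+|0-2| = 2
Tile 13: at (0,2), goal (3,0), distance |0-3|+|2-0| = 5
Tile 8: at (0,3), goal (1,3), distance |0-1|+|3-3| = 1
Tile 5: at (1,0), goal (1,0), distance |1-1|+|0-0| = 0
Tile 11: at (1,1), goal (2,2), distance |1-2|+|1-2| = 2
Tile 10: at (1,2), goal (2,1), distance |1-2|+|2-1| = 2
Tile 7: at (1,3), goal (1,2), distance |1-1|+|3-2| = 1
Tile 12: at (2,0), goal (2,3), distance |2-2|+|0-3| = 3
Tile 14: at (2,1), goal (3,1), distance |2-3|+|1-1| = 1
Tile 1: at (2,2), goal (0,0), distance |2-0|+|2-0| = 4
Tile 6: at (2,3), goal (1,1), distance |2-1|+|3-1| = 3
Tile 4: at (3,0), goal (0,3), distance |3-0|+|0-3| = 6
Tile 2: at (3,1), goal (0,1), distance |3-0|+|1-1| = 3
Tile 9: at (3,2), goal (2,0), distance |3-2|+|2-0| = 3
Tile 15: at (3,3), goal (3,2), distance |3-3|+|3-2| = 1
Sum: 2 + 5 + 1 + 0 + 2 + 2 + 1 + 3 + 1 + 4 + 3 + 6 + 3 + 3 + 1 = 37

Answer: 37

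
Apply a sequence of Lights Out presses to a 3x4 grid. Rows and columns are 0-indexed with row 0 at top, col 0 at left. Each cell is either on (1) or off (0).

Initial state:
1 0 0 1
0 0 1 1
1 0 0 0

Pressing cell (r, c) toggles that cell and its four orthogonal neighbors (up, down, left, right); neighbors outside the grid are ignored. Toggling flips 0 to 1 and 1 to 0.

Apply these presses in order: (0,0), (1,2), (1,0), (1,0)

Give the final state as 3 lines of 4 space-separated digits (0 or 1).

After press 1 at (0,0):
0 1 0 1
1 0 1 1
1 0 0 0

After press 2 at (1,2):
0 1 1 1
1 1 0 0
1 0 1 0

After press 3 at (1,0):
1 1 1 1
0 0 0 0
0 0 1 0

After press 4 at (1,0):
0 1 1 1
1 1 0 0
1 0 1 0

Answer: 0 1 1 1
1 1 0 0
1 0 1 0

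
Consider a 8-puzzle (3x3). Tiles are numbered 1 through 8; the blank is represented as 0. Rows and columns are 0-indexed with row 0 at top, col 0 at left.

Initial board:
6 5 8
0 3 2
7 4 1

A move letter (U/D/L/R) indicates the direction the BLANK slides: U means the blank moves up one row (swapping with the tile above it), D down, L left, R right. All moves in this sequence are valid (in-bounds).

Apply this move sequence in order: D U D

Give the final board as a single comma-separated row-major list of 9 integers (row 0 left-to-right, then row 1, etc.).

Answer: 6, 5, 8, 7, 3, 2, 0, 4, 1

Derivation:
After move 1 (D):
6 5 8
7 3 2
0 4 1

After move 2 (U):
6 5 8
0 3 2
7 4 1

After move 3 (D):
6 5 8
7 3 2
0 4 1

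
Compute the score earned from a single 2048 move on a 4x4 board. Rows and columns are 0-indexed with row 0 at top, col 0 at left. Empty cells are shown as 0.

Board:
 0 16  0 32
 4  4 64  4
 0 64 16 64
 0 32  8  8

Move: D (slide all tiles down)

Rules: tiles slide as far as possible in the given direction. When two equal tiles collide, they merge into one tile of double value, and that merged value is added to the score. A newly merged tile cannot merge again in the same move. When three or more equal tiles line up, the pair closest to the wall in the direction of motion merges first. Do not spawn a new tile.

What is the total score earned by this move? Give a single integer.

Slide down:
col 0: [0, 4, 0, 0] -> [0, 0, 0, 4]  score +0 (running 0)
col 1: [16, 4, 64, 32] -> [16, 4, 64, 32]  score +0 (running 0)
col 2: [0, 64, 16, 8] -> [0, 64, 16, 8]  score +0 (running 0)
col 3: [32, 4, 64, 8] -> [32, 4, 64, 8]  score +0 (running 0)
Board after move:
 0 16  0 32
 0  4 64  4
 0 64 16 64
 4 32  8  8

Answer: 0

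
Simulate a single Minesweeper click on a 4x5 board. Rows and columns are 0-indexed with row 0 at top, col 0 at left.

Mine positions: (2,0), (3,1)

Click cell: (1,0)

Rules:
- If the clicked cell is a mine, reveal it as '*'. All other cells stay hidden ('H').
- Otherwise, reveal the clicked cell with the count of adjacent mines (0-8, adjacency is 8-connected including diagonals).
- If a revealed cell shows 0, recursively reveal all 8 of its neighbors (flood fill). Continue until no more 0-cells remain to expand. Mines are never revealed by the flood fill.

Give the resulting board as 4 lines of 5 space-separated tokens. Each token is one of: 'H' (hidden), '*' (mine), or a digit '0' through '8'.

H H H H H
1 H H H H
H H H H H
H H H H H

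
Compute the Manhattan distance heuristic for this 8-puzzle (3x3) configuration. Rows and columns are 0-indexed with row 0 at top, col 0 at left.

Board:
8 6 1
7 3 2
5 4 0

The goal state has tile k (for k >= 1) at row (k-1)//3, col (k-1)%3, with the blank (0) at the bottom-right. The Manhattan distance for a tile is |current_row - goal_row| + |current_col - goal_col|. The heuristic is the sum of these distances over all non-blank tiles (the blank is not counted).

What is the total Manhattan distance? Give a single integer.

Answer: 16

Derivation:
Tile 8: (0,0)->(2,1) = 3
Tile 6: (0,1)->(1,2) = 2
Tile 1: (0,2)->(0,0) = 2
Tile 7: (1,0)->(2,0) = 1
Tile 3: (1,1)->(0,2) = 2
Tile 2: (1,2)->(0,1) = 2
Tile 5: (2,0)->(1,1) = 2
Tile 4: (2,1)->(1,0) = 2
Sum: 3 + 2 + 2 + 1 + 2 + 2 + 2 + 2 = 16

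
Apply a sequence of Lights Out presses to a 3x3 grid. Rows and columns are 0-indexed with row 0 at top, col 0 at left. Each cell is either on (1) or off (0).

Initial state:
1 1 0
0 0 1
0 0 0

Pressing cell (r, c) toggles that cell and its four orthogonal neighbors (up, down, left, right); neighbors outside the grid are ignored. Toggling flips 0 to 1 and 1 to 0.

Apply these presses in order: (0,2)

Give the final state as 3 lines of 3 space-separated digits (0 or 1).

Answer: 1 0 1
0 0 0
0 0 0

Derivation:
After press 1 at (0,2):
1 0 1
0 0 0
0 0 0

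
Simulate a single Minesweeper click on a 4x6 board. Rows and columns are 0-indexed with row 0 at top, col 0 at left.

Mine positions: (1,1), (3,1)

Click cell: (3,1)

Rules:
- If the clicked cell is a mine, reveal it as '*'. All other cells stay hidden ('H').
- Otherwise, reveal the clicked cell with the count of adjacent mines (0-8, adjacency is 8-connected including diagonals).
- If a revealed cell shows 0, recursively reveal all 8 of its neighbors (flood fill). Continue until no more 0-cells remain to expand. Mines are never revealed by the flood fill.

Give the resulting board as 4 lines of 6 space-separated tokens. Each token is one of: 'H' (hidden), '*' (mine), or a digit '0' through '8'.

H H H H H H
H H H H H H
H H H H H H
H * H H H H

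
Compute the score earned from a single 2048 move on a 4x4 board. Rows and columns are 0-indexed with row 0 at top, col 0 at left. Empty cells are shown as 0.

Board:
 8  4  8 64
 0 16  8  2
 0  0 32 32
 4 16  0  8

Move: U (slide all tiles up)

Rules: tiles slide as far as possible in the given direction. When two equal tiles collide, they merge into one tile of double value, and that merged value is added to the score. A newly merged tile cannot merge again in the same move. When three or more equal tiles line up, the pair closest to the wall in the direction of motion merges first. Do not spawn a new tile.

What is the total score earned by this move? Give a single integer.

Slide up:
col 0: [8, 0, 0, 4] -> [8, 4, 0, 0]  score +0 (running 0)
col 1: [4, 16, 0, 16] -> [4, 32, 0, 0]  score +32 (running 32)
col 2: [8, 8, 32, 0] -> [16, 32, 0, 0]  score +16 (running 48)
col 3: [64, 2, 32, 8] -> [64, 2, 32, 8]  score +0 (running 48)
Board after move:
 8  4 16 64
 4 32 32  2
 0  0  0 32
 0  0  0  8

Answer: 48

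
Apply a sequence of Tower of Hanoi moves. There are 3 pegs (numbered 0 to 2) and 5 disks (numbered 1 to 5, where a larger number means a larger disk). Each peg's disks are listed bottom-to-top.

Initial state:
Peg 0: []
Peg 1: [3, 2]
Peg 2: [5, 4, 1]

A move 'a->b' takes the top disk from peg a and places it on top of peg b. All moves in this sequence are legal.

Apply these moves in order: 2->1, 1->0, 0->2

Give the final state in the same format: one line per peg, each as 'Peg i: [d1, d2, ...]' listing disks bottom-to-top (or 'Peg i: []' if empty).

After move 1 (2->1):
Peg 0: []
Peg 1: [3, 2, 1]
Peg 2: [5, 4]

After move 2 (1->0):
Peg 0: [1]
Peg 1: [3, 2]
Peg 2: [5, 4]

After move 3 (0->2):
Peg 0: []
Peg 1: [3, 2]
Peg 2: [5, 4, 1]

Answer: Peg 0: []
Peg 1: [3, 2]
Peg 2: [5, 4, 1]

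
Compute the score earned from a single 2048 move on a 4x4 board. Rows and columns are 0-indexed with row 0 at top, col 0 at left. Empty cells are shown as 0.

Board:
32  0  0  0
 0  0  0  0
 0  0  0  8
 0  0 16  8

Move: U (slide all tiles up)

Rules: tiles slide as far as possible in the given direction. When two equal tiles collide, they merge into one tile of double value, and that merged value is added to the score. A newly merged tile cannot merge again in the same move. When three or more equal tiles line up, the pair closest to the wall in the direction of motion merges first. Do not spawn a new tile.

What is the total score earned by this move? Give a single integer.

Answer: 16

Derivation:
Slide up:
col 0: [32, 0, 0, 0] -> [32, 0, 0, 0]  score +0 (running 0)
col 1: [0, 0, 0, 0] -> [0, 0, 0, 0]  score +0 (running 0)
col 2: [0, 0, 0, 16] -> [16, 0, 0, 0]  score +0 (running 0)
col 3: [0, 0, 8, 8] -> [16, 0, 0, 0]  score +16 (running 16)
Board after move:
32  0 16 16
 0  0  0  0
 0  0  0  0
 0  0  0  0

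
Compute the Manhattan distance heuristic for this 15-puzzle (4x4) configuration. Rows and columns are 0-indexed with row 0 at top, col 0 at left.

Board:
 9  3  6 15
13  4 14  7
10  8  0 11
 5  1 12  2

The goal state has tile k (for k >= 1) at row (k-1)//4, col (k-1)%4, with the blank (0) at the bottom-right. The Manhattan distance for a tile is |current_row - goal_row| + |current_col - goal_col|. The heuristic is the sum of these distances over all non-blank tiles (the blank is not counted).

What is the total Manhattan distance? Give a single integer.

Answer: 36

Derivation:
Tile 9: (0,0)->(2,0) = 2
Tile 3: (0,1)->(0,2) = 1
Tile 6: (0,2)->(1,1) = 2
Tile 15: (0,3)->(3,2) = 4
Tile 13: (1,0)->(3,0) = 2
Tile 4: (1,1)->(0,3) = 3
Tile 14: (1,2)->(3,1) = 3
Tile 7: (1,3)->(1,2) = 1
Tile 10: (2,0)->(2,1) = 1
Tile 8: (2,1)->(1,3) = 3
Tile 11: (2,3)->(2,2) = 1
Tile 5: (3,0)->(1,0) = 2
Tile 1: (3,1)->(0,0) = 4
Tile 12: (3,2)->(2,3) = 2
Tile 2: (3,3)->(0,1) = 5
Sum: 2 + 1 + 2 + 4 + 2 + 3 + 3 + 1 + 1 + 3 + 1 + 2 + 4 + 2 + 5 = 36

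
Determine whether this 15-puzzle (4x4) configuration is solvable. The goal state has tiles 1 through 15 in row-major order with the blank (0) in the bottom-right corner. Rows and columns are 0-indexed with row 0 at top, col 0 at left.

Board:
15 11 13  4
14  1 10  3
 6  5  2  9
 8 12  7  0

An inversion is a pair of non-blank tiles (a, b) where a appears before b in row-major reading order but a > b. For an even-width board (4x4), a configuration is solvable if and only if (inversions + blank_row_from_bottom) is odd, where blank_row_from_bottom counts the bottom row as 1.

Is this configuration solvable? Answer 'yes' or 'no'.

Inversions: 63
Blank is in row 3 (0-indexed from top), which is row 1 counting from the bottom (bottom = 1).
63 + 1 = 64, which is even, so the puzzle is not solvable.

Answer: no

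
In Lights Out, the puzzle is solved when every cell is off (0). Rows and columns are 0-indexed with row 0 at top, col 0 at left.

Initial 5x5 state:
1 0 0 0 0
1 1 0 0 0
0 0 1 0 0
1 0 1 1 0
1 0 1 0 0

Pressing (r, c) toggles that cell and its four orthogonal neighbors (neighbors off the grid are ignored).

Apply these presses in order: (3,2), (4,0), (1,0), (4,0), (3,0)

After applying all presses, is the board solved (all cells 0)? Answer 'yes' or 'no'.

After press 1 at (3,2):
1 0 0 0 0
1 1 0 0 0
0 0 0 0 0
1 1 0 0 0
1 0 0 0 0

After press 2 at (4,0):
1 0 0 0 0
1 1 0 0 0
0 0 0 0 0
0 1 0 0 0
0 1 0 0 0

After press 3 at (1,0):
0 0 0 0 0
0 0 0 0 0
1 0 0 0 0
0 1 0 0 0
0 1 0 0 0

After press 4 at (4,0):
0 0 0 0 0
0 0 0 0 0
1 0 0 0 0
1 1 0 0 0
1 0 0 0 0

After press 5 at (3,0):
0 0 0 0 0
0 0 0 0 0
0 0 0 0 0
0 0 0 0 0
0 0 0 0 0

Lights still on: 0

Answer: yes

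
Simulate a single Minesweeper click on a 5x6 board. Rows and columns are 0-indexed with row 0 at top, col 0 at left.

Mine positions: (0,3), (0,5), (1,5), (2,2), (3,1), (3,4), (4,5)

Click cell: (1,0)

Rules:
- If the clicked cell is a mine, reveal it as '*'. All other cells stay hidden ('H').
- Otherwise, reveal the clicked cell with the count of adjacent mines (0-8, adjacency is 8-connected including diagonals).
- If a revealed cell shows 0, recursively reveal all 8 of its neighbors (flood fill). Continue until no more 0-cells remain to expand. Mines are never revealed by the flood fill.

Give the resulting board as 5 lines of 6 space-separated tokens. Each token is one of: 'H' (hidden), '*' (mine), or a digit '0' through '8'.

0 0 1 H H H
0 1 2 H H H
1 2 H H H H
H H H H H H
H H H H H H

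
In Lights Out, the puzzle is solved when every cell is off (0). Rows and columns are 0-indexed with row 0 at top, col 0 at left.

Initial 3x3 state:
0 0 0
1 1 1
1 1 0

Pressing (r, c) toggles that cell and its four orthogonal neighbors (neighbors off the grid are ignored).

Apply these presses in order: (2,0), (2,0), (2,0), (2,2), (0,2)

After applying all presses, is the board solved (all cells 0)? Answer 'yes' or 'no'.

Answer: no

Derivation:
After press 1 at (2,0):
0 0 0
0 1 1
0 0 0

After press 2 at (2,0):
0 0 0
1 1 1
1 1 0

After press 3 at (2,0):
0 0 0
0 1 1
0 0 0

After press 4 at (2,2):
0 0 0
0 1 0
0 1 1

After press 5 at (0,2):
0 1 1
0 1 1
0 1 1

Lights still on: 6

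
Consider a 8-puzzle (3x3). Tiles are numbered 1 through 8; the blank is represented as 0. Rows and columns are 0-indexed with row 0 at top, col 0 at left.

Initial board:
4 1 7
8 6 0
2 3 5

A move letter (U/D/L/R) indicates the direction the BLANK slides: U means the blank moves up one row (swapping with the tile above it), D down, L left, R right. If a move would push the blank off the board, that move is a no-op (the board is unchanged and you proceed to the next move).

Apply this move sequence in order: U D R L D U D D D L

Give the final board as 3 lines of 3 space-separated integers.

After move 1 (U):
4 1 0
8 6 7
2 3 5

After move 2 (D):
4 1 7
8 6 0
2 3 5

After move 3 (R):
4 1 7
8 6 0
2 3 5

After move 4 (L):
4 1 7
8 0 6
2 3 5

After move 5 (D):
4 1 7
8 3 6
2 0 5

After move 6 (U):
4 1 7
8 0 6
2 3 5

After move 7 (D):
4 1 7
8 3 6
2 0 5

After move 8 (D):
4 1 7
8 3 6
2 0 5

After move 9 (D):
4 1 7
8 3 6
2 0 5

After move 10 (L):
4 1 7
8 3 6
0 2 5

Answer: 4 1 7
8 3 6
0 2 5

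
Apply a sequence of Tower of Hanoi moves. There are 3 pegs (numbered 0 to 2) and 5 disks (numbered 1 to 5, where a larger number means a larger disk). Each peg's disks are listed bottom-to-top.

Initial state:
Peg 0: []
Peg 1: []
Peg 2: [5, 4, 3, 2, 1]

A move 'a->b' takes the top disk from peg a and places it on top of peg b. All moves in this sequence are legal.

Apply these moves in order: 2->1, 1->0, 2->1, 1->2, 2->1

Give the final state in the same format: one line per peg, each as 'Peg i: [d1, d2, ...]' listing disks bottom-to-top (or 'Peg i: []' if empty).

Answer: Peg 0: [1]
Peg 1: [2]
Peg 2: [5, 4, 3]

Derivation:
After move 1 (2->1):
Peg 0: []
Peg 1: [1]
Peg 2: [5, 4, 3, 2]

After move 2 (1->0):
Peg 0: [1]
Peg 1: []
Peg 2: [5, 4, 3, 2]

After move 3 (2->1):
Peg 0: [1]
Peg 1: [2]
Peg 2: [5, 4, 3]

After move 4 (1->2):
Peg 0: [1]
Peg 1: []
Peg 2: [5, 4, 3, 2]

After move 5 (2->1):
Peg 0: [1]
Peg 1: [2]
Peg 2: [5, 4, 3]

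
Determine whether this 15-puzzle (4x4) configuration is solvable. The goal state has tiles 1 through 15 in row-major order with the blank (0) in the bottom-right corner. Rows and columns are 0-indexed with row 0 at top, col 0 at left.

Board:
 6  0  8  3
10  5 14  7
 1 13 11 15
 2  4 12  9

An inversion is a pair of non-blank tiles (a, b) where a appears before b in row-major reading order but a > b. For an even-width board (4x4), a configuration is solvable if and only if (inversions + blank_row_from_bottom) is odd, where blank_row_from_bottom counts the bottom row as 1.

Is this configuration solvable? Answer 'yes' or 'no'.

Inversions: 46
Blank is in row 0 (0-indexed from top), which is row 4 counting from the bottom (bottom = 1).
46 + 4 = 50, which is even, so the puzzle is not solvable.

Answer: no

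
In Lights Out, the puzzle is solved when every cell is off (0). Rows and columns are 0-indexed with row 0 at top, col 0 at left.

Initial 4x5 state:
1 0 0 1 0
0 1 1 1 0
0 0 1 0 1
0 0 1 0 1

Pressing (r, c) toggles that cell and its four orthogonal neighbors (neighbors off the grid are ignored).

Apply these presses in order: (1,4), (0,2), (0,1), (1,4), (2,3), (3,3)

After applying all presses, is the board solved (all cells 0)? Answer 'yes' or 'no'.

Answer: yes

Derivation:
After press 1 at (1,4):
1 0 0 1 1
0 1 1 0 1
0 0 1 0 0
0 0 1 0 1

After press 2 at (0,2):
1 1 1 0 1
0 1 0 0 1
0 0 1 0 0
0 0 1 0 1

After press 3 at (0,1):
0 0 0 0 1
0 0 0 0 1
0 0 1 0 0
0 0 1 0 1

After press 4 at (1,4):
0 0 0 0 0
0 0 0 1 0
0 0 1 0 1
0 0 1 0 1

After press 5 at (2,3):
0 0 0 0 0
0 0 0 0 0
0 0 0 1 0
0 0 1 1 1

After press 6 at (3,3):
0 0 0 0 0
0 0 0 0 0
0 0 0 0 0
0 0 0 0 0

Lights still on: 0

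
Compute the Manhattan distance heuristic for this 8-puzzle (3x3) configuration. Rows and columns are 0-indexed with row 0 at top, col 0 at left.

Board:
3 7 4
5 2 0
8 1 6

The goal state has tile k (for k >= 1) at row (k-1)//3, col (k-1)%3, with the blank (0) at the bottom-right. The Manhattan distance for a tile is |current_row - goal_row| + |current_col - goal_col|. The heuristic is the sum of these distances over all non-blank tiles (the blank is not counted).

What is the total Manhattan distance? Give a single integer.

Tile 3: (0,0)->(0,2) = 2
Tile 7: (0,1)->(2,0) = 3
Tile 4: (0,2)->(1,0) = 3
Tile 5: (1,0)->(1,1) = 1
Tile 2: (1,1)->(0,1) = 1
Tile 8: (2,0)->(2,1) = 1
Tile 1: (2,1)->(0,0) = 3
Tile 6: (2,2)->(1,2) = 1
Sum: 2 + 3 + 3 + 1 + 1 + 1 + 3 + 1 = 15

Answer: 15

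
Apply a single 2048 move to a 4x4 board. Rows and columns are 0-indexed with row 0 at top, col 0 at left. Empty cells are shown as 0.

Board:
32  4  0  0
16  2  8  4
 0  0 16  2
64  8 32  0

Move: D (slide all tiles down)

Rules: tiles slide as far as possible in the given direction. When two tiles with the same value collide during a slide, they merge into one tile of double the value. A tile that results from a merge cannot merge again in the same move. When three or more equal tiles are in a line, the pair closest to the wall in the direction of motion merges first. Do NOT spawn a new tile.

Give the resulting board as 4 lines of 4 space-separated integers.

Slide down:
col 0: [32, 16, 0, 64] -> [0, 32, 16, 64]
col 1: [4, 2, 0, 8] -> [0, 4, 2, 8]
col 2: [0, 8, 16, 32] -> [0, 8, 16, 32]
col 3: [0, 4, 2, 0] -> [0, 0, 4, 2]

Answer:  0  0  0  0
32  4  8  0
16  2 16  4
64  8 32  2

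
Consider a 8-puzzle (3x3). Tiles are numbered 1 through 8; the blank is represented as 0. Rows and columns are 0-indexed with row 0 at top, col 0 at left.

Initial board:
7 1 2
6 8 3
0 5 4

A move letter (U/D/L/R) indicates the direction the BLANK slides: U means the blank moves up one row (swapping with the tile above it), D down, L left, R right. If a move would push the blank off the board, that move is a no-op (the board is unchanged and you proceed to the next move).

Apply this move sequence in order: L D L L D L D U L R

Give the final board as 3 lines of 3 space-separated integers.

After move 1 (L):
7 1 2
6 8 3
0 5 4

After move 2 (D):
7 1 2
6 8 3
0 5 4

After move 3 (L):
7 1 2
6 8 3
0 5 4

After move 4 (L):
7 1 2
6 8 3
0 5 4

After move 5 (D):
7 1 2
6 8 3
0 5 4

After move 6 (L):
7 1 2
6 8 3
0 5 4

After move 7 (D):
7 1 2
6 8 3
0 5 4

After move 8 (U):
7 1 2
0 8 3
6 5 4

After move 9 (L):
7 1 2
0 8 3
6 5 4

After move 10 (R):
7 1 2
8 0 3
6 5 4

Answer: 7 1 2
8 0 3
6 5 4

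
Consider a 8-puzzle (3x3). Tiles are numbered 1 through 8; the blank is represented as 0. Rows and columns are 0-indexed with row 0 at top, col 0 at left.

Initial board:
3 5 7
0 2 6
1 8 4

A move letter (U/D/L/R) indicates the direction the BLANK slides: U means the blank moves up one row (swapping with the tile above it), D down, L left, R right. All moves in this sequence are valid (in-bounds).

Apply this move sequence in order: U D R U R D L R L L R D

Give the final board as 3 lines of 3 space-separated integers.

Answer: 3 7 6
2 8 5
1 0 4

Derivation:
After move 1 (U):
0 5 7
3 2 6
1 8 4

After move 2 (D):
3 5 7
0 2 6
1 8 4

After move 3 (R):
3 5 7
2 0 6
1 8 4

After move 4 (U):
3 0 7
2 5 6
1 8 4

After move 5 (R):
3 7 0
2 5 6
1 8 4

After move 6 (D):
3 7 6
2 5 0
1 8 4

After move 7 (L):
3 7 6
2 0 5
1 8 4

After move 8 (R):
3 7 6
2 5 0
1 8 4

After move 9 (L):
3 7 6
2 0 5
1 8 4

After move 10 (L):
3 7 6
0 2 5
1 8 4

After move 11 (R):
3 7 6
2 0 5
1 8 4

After move 12 (D):
3 7 6
2 8 5
1 0 4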